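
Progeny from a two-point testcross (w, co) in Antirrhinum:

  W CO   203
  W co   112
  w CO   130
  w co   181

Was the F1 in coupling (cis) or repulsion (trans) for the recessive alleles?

cis

The two most frequent classes are W CO (203) and w co (181); these are the parental (non-recombinant) types.
So the F1 carried W CO on one chromosome and w co on the other — the recessive alleles are on the same chromosome (cis / coupling).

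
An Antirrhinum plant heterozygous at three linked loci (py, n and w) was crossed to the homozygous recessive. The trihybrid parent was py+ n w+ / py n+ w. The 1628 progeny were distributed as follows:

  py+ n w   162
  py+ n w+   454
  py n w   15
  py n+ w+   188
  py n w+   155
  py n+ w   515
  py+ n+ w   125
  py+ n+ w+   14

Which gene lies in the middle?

n

The two rarest classes, py+ n+ w+ and py n w, are the double crossovers. Comparing them with the parentals, only the n allele has switched, so n is the middle locus and the order is py – n – w.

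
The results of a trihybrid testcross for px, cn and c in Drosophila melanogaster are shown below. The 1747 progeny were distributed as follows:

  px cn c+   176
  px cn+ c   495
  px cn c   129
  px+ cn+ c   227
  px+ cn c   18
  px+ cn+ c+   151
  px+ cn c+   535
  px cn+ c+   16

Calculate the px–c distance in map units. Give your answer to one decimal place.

The two most frequent reciprocal classes, px cn+ c and px+ cn c+, are the parental types, so the F1 was px cn+ c / px+ cn c+.
The two rarest classes, px cn+ c+ and px+ cn c, are the double crossovers. Comparing them with the parentals, only the c allele has switched, so c is the middle locus and the order is px – c – cn.
Crossovers in the px–c interval produce the single-crossover classes px+ cn+ c and px cn c+ (227 + 176 = 403) plus the double crossovers (34).
RF(px–c) = (403 + 34) / 1747 = 437/1747 = 0.2501 → 25.0 map units.

25.0 map units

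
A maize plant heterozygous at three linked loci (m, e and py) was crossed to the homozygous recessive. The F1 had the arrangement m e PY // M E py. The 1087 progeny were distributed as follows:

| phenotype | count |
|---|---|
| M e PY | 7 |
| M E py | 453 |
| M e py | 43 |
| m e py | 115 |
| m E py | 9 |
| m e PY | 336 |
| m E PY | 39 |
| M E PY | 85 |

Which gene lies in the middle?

The two rarest classes, M e PY and m E py, are the double crossovers. Comparing them with the parentals, only the m allele has switched, so m is the middle locus and the order is e – m – py.

m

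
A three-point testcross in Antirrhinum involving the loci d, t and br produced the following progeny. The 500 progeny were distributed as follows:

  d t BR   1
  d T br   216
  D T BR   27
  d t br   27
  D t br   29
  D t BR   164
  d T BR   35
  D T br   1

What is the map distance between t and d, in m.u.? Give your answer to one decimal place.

11.2 m.u.

The two most frequent reciprocal classes, D t BR and d T br, are the parental types, so the F1 was D t BR / d T br.
The two rarest classes, d t BR and D T br, are the double crossovers. Comparing them with the parentals, only the d allele has switched, so d is the middle locus and the order is br – d – t.
Crossovers in the d–t interval produce the single-crossover classes D T BR and d t br (27 + 27 = 54) plus the double crossovers (2).
RF(d–t) = (54 + 2) / 500 = 56/500 = 0.1120 → 11.2 m.u.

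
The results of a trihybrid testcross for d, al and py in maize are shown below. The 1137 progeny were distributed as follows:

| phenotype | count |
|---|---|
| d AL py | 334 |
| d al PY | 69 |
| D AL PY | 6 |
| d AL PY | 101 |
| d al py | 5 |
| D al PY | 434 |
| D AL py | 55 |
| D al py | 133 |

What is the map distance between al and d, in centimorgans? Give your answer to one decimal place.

The two most frequent reciprocal classes, d AL py and D al PY, are the parental types, so the F1 was d AL py / D al PY.
The two rarest classes, d al py and D AL PY, are the double crossovers. Comparing them with the parentals, only the al allele has switched, so al is the middle locus and the order is d – al – py.
Crossovers in the d–al interval produce the single-crossover classes D AL py and d al PY (55 + 69 = 124) plus the double crossovers (11).
RF(d–al) = (124 + 11) / 1137 = 135/1137 = 0.1187 → 11.9 centimorgans.

11.9 centimorgans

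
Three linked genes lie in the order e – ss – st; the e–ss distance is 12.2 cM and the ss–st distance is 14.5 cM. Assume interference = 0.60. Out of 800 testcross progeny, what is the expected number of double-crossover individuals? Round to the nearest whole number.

6

Map distances give recombination frequencies of 0.122 and 0.145 for the two intervals.
With interference 0.60 (so coincidence = 0.40), expected double-crossover frequency = 0.122 × 0.145 × 0.40 = 0.00708.
Expected number = 0.00708 × 800 = 5.66 ≈ 6.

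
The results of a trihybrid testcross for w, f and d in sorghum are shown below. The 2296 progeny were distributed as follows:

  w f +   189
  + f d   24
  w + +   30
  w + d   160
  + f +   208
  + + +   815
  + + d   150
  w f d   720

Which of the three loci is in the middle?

The two most frequent reciprocal classes, + + + and w f d, are the parental types, so the F1 was + + + / w f d.
The two rarest classes, w + + and + f d, are the double crossovers. Comparing them with the parentals, only the w allele has switched, so w is the middle locus and the order is d – w – f.

w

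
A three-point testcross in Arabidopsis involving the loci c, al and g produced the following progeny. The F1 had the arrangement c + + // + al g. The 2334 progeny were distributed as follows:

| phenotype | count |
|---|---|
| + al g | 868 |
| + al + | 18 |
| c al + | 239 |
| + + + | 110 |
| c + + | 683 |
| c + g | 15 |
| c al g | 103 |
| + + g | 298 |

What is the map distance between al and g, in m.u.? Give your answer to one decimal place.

The two rarest classes, c + g and + al +, are the double crossovers. Comparing them with the parentals, only the g allele has switched, so g is the middle locus and the order is c – g – al.
Crossovers in the g–al interval produce the single-crossover classes c al + and + + g (239 + 298 = 537) plus the double crossovers (33).
RF(g–al) = (537 + 33) / 2334 = 570/2334 = 0.2442 → 24.4 m.u.

24.4 m.u.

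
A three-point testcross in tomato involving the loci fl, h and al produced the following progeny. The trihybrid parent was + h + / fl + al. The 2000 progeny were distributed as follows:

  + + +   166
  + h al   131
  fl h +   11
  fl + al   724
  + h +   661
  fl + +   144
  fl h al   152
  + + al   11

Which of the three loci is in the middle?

The two rarest classes, fl h + and + + al, are the double crossovers. Comparing them with the parentals, only the fl allele has switched, so fl is the middle locus and the order is al – fl – h.

fl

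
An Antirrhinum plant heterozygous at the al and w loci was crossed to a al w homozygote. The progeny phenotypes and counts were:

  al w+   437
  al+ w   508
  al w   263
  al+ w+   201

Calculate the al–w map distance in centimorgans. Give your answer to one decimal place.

32.9 centimorgans

The two most frequent classes, al+ w (508) and al w+ (437), are the parental types, so the F1 was al+ w / al w+.
The recombinant classes are al+ w+ and al w: 201 + 263 = 464.
Recombination frequency = 464/1409 = 0.3293 ≈ 32.9%, i.e. 32.9 centimorgans.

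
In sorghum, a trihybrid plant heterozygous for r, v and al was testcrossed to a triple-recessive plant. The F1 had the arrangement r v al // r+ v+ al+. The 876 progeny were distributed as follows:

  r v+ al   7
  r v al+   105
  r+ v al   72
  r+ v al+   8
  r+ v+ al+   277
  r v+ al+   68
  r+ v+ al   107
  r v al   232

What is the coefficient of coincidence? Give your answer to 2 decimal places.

The two rarest classes, r v+ al and r+ v al+, are the double crossovers. Comparing them with the parentals, only the v allele has switched, so v is the middle locus and the order is r – v – al.
r–v: (140 + 15)/876 = 0.1769; v–al: (212 + 15)/876 = 0.2591.
Expected DCO frequency = 0.1769 × 0.2591 ≈ 0.04583; observed = 15/876 ≈ 0.01712.
Coefficient of coincidence = 0.01712/0.04583 ≈ 0.37.

0.37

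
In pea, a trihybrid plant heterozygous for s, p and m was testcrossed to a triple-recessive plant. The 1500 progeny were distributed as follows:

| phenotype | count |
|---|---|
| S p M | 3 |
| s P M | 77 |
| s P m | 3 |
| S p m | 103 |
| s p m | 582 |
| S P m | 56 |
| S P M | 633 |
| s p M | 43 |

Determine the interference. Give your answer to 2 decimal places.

The two most frequent reciprocal classes, s p m and S P M, are the parental types, so the F1 was s p m / S P M.
The two rarest classes, s P m and S p M, are the double crossovers. Comparing them with the parentals, only the p allele has switched, so p is the middle locus and the order is m – p – s.
m–p: (99 + 6)/1500 = 0.0700; p–s: (180 + 6)/1500 = 0.1240.
Expected DCO frequency = 0.0700 × 0.1240 ≈ 0.00868; observed = 6/1500 ≈ 0.00400.
Coefficient of coincidence = 0.00400/0.00868 ≈ 0.46; interference = 1 − 0.46 = 0.54.

0.54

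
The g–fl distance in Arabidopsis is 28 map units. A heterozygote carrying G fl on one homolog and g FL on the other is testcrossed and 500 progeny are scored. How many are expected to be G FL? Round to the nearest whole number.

A map distance of 28 map units corresponds to a recombination frequency of 0.280.
The F1 is G fl / g FL, so G FL is a recombinant gamete class with expected frequency r/2 = 0.280/2 = 0.1400.
Expected number = 0.1400 × 500 = 70.00 ≈ 70.

70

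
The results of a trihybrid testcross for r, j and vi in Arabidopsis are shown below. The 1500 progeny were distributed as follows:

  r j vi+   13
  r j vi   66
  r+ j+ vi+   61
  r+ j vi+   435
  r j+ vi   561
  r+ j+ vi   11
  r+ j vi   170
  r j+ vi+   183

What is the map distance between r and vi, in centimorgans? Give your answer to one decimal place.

The two most frequent reciprocal classes, r+ j vi+ and r j+ vi, are the parental types, so the F1 was r+ j vi+ / r j+ vi.
The two rarest classes, r j vi+ and r+ j+ vi, are the double crossovers. Comparing them with the parentals, only the r allele has switched, so r is the middle locus and the order is j – r – vi.
Crossovers in the r–vi interval produce the single-crossover classes r+ j vi and r j+ vi+ (170 + 183 = 353) plus the double crossovers (24).
RF(r–vi) = (353 + 24) / 1500 = 377/1500 = 0.2513 → 25.1 centimorgans.

25.1 centimorgans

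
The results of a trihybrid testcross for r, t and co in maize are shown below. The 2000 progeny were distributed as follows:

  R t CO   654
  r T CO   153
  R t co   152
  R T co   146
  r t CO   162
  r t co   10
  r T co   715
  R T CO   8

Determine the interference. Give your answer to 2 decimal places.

The two most frequent reciprocal classes, R t CO and r T co, are the parental types, so the F1 was R t CO / r T co.
The two rarest classes, R T CO and r t co, are the double crossovers. Comparing them with the parentals, only the t allele has switched, so t is the middle locus and the order is r – t – co.
r–t: (308 + 18)/2000 = 0.1630; t–co: (305 + 18)/2000 = 0.1615.
Expected DCO frequency = 0.1630 × 0.1615 ≈ 0.02632; observed = 18/2000 ≈ 0.00900.
Coefficient of coincidence = 0.00900/0.02632 ≈ 0.34; interference = 1 − 0.34 = 0.66.

0.66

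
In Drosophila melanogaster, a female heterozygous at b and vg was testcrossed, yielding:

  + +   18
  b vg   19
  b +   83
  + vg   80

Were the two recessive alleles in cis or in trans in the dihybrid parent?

trans

The two most frequent classes are + vg (80) and b + (83); these are the parental (non-recombinant) types.
So the F1 carried + vg on one chromosome and b + on the other — the recessive alleles are on opposite chromosomes (trans / repulsion).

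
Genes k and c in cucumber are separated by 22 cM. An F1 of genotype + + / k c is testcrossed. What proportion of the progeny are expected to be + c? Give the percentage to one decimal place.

A map distance of 22 cM corresponds to a recombination frequency of 0.220.
The F1 is + + / k c, so + c is a recombinant gamete class with expected frequency r/2 = 0.220/2 = 0.1100.
That is 0.1100 = 11.0% of the progeny.

11.0%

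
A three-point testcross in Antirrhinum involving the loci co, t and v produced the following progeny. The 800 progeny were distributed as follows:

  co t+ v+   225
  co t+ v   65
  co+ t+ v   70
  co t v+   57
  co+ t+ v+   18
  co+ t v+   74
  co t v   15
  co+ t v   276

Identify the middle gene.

The two most frequent reciprocal classes, co+ t v and co t+ v+, are the parental types, so the F1 was co+ t v / co t+ v+.
The two rarest classes, co t v and co+ t+ v+, are the double crossovers. Comparing them with the parentals, only the co allele has switched, so co is the middle locus and the order is v – co – t.

co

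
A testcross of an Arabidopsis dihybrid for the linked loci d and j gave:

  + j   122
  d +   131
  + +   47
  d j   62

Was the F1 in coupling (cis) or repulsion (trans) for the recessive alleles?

trans

The two most frequent classes are + j (122) and d + (131); these are the parental (non-recombinant) types.
So the F1 carried + j on one chromosome and d + on the other — the recessive alleles are on opposite chromosomes (trans / repulsion).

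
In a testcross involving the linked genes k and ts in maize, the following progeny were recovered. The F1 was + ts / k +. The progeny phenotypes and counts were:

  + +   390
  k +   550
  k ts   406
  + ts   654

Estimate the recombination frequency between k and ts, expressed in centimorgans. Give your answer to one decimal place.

39.8 centimorgans

The recombinant classes are + + and k ts: 390 + 406 = 796.
Recombination frequency = 796/2000 = 0.3980 ≈ 39.8%, i.e. 39.8 centimorgans.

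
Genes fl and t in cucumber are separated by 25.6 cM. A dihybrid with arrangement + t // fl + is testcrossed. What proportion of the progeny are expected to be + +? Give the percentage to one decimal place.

12.8%

A map distance of 25.6 cM corresponds to a recombination frequency of 0.256.
The F1 is + t / fl +, so + + is a recombinant gamete class with expected frequency r/2 = 0.256/2 = 0.1280.
That is 0.1280 = 12.8% of the progeny.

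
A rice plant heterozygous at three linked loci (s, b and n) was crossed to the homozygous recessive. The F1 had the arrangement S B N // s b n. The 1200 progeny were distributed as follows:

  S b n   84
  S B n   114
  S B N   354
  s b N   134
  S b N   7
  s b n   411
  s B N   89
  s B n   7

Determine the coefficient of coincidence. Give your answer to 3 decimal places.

The two rarest classes, S b N and s B n, are the double crossovers. Comparing them with the parentals, only the b allele has switched, so b is the middle locus and the order is n – b – s.
n–b: (248 + 14)/1200 = 0.2183; b–s: (173 + 14)/1200 = 0.1558.
Expected DCO frequency = 0.2183 × 0.1558 ≈ 0.03401; observed = 14/1200 ≈ 0.01167.
Coefficient of coincidence = 0.01167/0.03401 ≈ 0.343.

0.343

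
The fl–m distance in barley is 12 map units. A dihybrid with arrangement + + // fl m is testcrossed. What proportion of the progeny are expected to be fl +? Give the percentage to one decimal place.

6.0%

A map distance of 12 map units corresponds to a recombination frequency of 0.120.
The F1 is + + / fl m, so fl + is a recombinant gamete class with expected frequency r/2 = 0.120/2 = 0.0600.
That is 0.0600 = 6.0% of the progeny.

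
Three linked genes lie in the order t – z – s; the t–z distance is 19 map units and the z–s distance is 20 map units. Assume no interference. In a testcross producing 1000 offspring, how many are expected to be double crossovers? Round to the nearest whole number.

Map distances give recombination frequencies of 0.190 and 0.200 for the two intervals.
With no interference, expected double-crossover frequency = 0.190 × 0.200 = 0.03800.
Expected number = 0.03800 × 1000 = 38.00 ≈ 38.

38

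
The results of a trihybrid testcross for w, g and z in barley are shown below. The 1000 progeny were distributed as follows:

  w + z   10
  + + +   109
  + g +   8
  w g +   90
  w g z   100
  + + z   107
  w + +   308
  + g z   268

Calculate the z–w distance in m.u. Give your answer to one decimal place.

22.7 m.u.

The two most frequent reciprocal classes, w + + and + g z, are the parental types, so the F1 was w + + / + g z.
The two rarest classes, w + z and + g +, are the double crossovers. Comparing them with the parentals, only the z allele has switched, so z is the middle locus and the order is w – z – g.
Crossovers in the w–z interval produce the single-crossover classes + + + and w g z (109 + 100 = 209) plus the double crossovers (18).
RF(w–z) = (209 + 18) / 1000 = 227/1000 = 0.2270 → 22.7 m.u.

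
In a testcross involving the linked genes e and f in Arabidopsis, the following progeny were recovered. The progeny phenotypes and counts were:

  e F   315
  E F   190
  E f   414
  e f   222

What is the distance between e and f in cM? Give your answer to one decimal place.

The two most frequent classes, E f (414) and e F (315), are the parental types, so the F1 was E f / e F.
The recombinant classes are E F and e f: 190 + 222 = 412.
Recombination frequency = 412/1141 = 0.3611 ≈ 36.1%, i.e. 36.1 cM.

36.1 cM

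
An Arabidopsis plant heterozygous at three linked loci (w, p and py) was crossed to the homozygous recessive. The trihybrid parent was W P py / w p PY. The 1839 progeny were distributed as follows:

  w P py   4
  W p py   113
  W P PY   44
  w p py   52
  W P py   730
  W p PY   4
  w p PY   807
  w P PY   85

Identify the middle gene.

The two rarest classes, w P py and W p PY, are the double crossovers. Comparing them with the parentals, only the w allele has switched, so w is the middle locus and the order is py – w – p.

w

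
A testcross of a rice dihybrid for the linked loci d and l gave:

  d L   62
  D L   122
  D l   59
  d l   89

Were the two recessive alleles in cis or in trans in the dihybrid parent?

The two most frequent classes are D L (122) and d l (89); these are the parental (non-recombinant) types.
So the F1 carried D L on one chromosome and d l on the other — the recessive alleles are on the same chromosome (cis / coupling).

cis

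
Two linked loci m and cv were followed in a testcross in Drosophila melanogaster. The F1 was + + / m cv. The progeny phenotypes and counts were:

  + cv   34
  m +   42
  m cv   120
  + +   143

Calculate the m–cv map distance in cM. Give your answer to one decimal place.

22.4 cM

The recombinant classes are + cv and m +: 34 + 42 = 76.
Recombination frequency = 76/339 = 0.2242 ≈ 22.4%, i.e. 22.4 cM.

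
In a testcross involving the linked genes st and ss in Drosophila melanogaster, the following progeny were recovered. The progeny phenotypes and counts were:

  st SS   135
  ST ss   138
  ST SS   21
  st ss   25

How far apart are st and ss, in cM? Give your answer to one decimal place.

14.4 cM

The two most frequent classes, ST ss (138) and st SS (135), are the parental types, so the F1 was ST ss / st SS.
The recombinant classes are ST SS and st ss: 21 + 25 = 46.
Recombination frequency = 46/319 = 0.1442 ≈ 14.4%, i.e. 14.4 cM.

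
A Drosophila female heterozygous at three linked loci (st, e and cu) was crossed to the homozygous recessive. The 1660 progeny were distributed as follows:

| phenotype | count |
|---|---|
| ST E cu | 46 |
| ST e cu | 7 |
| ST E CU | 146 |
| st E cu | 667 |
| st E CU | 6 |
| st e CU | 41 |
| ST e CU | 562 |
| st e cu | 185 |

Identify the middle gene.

cu

The two most frequent reciprocal classes, ST e CU and st E cu, are the parental types, so the F1 was ST e CU / st E cu.
The two rarest classes, ST e cu and st E CU, are the double crossovers. Comparing them with the parentals, only the cu allele has switched, so cu is the middle locus and the order is e – cu – st.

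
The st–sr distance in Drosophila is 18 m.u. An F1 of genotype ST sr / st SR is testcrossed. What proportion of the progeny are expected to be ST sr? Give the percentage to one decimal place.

41.0%

A map distance of 18 m.u. corresponds to a recombination frequency of 0.180.
The F1 is ST sr / st SR, so ST sr is a parental gamete class with expected frequency (1 − r)/2 = 0.820/2 = 0.4100.
That is 0.4100 = 41.0% of the progeny.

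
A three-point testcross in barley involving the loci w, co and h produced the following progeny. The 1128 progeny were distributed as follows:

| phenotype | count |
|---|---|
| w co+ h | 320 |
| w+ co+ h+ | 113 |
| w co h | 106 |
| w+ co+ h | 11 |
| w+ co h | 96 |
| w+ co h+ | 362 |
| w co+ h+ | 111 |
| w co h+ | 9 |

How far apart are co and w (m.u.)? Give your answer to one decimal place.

The two most frequent reciprocal classes, w co+ h and w+ co h+, are the parental types, so the F1 was w co+ h / w+ co h+.
The two rarest classes, w+ co+ h and w co h+, are the double crossovers. Comparing them with the parentals, only the w allele has switched, so w is the middle locus and the order is co – w – h.
Crossovers in the co–w interval produce the single-crossover classes w co h and w+ co+ h+ (106 + 113 = 219) plus the double crossovers (20).
RF(co–w) = (219 + 20) / 1128 = 239/1128 = 0.2119 → 21.2 m.u.

21.2 m.u.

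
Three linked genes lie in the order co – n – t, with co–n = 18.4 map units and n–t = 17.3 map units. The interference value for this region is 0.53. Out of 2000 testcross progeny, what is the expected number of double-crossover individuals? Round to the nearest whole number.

Map distances give recombination frequencies of 0.184 and 0.173 for the two intervals.
With interference 0.53 (so coincidence = 0.47), expected double-crossover frequency = 0.184 × 0.173 × 0.47 = 0.01496.
Expected number = 0.01496 × 2000 = 29.92 ≈ 30.

30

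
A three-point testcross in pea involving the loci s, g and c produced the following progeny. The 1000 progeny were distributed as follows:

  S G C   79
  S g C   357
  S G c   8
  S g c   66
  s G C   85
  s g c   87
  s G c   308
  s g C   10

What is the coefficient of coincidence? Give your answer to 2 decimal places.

The two most frequent reciprocal classes, S g C and s G c, are the parental types, so the F1 was S g C / s G c.
The two rarest classes, s g C and S G c, are the double crossovers. Comparing them with the parentals, only the s allele has switched, so s is the middle locus and the order is g – s – c.
g–s: (166 + 18)/1000 = 0.1840; s–c: (151 + 18)/1000 = 0.1690.
Expected DCO frequency = 0.1840 × 0.1690 ≈ 0.03110; observed = 18/1000 ≈ 0.01800.
Coefficient of coincidence = 0.01800/0.03110 ≈ 0.58.

0.58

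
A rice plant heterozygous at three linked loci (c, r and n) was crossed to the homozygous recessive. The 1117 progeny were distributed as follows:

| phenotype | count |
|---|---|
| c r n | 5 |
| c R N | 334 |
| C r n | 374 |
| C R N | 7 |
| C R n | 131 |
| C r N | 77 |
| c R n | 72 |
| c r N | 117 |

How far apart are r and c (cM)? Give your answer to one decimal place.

The two most frequent reciprocal classes, c R N and C r n, are the parental types, so the F1 was c R N / C r n.
The two rarest classes, C R N and c r n, are the double crossovers. Comparing them with the parentals, only the c allele has switched, so c is the middle locus and the order is n – c – r.
Crossovers in the c–r interval produce the single-crossover classes c r N and C R n (117 + 131 = 248) plus the double crossovers (12).
RF(c–r) = (248 + 12) / 1117 = 260/1117 = 0.2328 → 23.3 cM.

23.3 cM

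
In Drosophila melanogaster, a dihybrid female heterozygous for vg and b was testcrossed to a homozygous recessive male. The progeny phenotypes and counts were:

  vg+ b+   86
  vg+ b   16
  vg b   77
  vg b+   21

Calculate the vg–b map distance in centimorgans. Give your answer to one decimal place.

The two most frequent classes, vg+ b+ (86) and vg b (77), are the parental types, so the F1 was vg+ b+ / vg b.
The recombinant classes are vg+ b and vg b+: 16 + 21 = 37.
Recombination frequency = 37/200 = 0.1850 ≈ 18.5%, i.e. 18.5 centimorgans.

18.5 centimorgans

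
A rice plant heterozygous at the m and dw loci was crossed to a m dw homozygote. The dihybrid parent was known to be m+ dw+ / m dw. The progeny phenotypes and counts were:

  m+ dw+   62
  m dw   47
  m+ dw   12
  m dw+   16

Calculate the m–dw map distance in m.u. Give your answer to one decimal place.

20.4 m.u.

The recombinant classes are m+ dw and m dw+: 12 + 16 = 28.
Recombination frequency = 28/137 = 0.2044 ≈ 20.4%, i.e. 20.4 m.u.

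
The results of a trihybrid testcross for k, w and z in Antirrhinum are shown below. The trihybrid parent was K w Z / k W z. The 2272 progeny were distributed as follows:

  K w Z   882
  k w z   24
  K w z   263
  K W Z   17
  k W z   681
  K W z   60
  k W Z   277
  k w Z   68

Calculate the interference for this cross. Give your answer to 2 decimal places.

The two rarest classes, K W Z and k w z, are the double crossovers. Comparing them with the parentals, only the w allele has switched, so w is the middle locus and the order is z – w – k.
z–w: (540 + 41)/2272 = 0.2557; w–k: (128 + 41)/2272 = 0.0744.
Expected DCO frequency = 0.2557 × 0.0744 ≈ 0.01902; observed = 41/2272 ≈ 0.01805.
Coefficient of coincidence = 0.01805/0.01902 ≈ 0.95; interference = 1 − 0.95 = 0.05.

0.05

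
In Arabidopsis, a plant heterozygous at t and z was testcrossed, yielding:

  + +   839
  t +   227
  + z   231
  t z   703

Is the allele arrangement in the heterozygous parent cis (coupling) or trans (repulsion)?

The two most frequent classes are + + (839) and t z (703); these are the parental (non-recombinant) types.
So the F1 carried + + on one chromosome and t z on the other — the recessive alleles are on the same chromosome (cis / coupling).

cis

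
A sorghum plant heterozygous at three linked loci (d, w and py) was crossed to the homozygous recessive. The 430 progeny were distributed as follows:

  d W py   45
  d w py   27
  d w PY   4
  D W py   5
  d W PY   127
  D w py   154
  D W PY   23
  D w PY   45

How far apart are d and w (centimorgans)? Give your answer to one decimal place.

13.7 centimorgans

The two most frequent reciprocal classes, D w py and d W PY, are the parental types, so the F1 was D w py / d W PY.
The two rarest classes, D W py and d w PY, are the double crossovers. Comparing them with the parentals, only the w allele has switched, so w is the middle locus and the order is py – w – d.
Crossovers in the w–d interval produce the single-crossover classes d w py and D W PY (27 + 23 = 50) plus the double crossovers (9).
RF(w–d) = (50 + 9) / 430 = 59/430 = 0.1372 → 13.7 centimorgans.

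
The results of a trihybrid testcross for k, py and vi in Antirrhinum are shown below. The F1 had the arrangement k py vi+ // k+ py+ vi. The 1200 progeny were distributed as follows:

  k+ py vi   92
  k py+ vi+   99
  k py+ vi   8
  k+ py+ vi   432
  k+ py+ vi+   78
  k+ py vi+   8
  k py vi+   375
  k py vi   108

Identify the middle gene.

The two rarest classes, k+ py vi+ and k py+ vi, are the double crossovers. Comparing them with the parentals, only the k allele has switched, so k is the middle locus and the order is py – k – vi.

k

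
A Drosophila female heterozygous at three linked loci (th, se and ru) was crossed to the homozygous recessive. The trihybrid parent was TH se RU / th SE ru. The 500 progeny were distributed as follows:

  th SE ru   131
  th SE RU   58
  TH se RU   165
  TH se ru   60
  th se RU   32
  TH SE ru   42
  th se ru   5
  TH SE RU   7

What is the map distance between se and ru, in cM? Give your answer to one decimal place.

26.0 cM

The two rarest classes, TH SE RU and th se ru, are the double crossovers. Comparing them with the parentals, only the se allele has switched, so se is the middle locus and the order is th – se – ru.
Crossovers in the se–ru interval produce the single-crossover classes TH se ru and th SE RU (60 + 58 = 118) plus the double crossovers (12).
RF(se–ru) = (118 + 12) / 500 = 130/500 = 0.2600 → 26.0 cM.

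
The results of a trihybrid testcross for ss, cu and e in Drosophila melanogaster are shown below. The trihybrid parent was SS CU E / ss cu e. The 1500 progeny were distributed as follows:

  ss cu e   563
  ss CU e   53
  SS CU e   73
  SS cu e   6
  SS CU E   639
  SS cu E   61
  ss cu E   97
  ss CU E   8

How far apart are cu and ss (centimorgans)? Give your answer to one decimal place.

8.5 centimorgans

The two rarest classes, ss CU E and SS cu e, are the double crossovers. Comparing them with the parentals, only the ss allele has switched, so ss is the middle locus and the order is cu – ss – e.
Crossovers in the cu–ss interval produce the single-crossover classes SS cu E and ss CU e (61 + 53 = 114) plus the double crossovers (14).
RF(cu–ss) = (114 + 14) / 1500 = 128/1500 = 0.0853 → 8.5 centimorgans.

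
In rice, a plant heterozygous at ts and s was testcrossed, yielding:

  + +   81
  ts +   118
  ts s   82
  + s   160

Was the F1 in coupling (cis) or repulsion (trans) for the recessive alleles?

trans

The two most frequent classes are + s (160) and ts + (118); these are the parental (non-recombinant) types.
So the F1 carried + s on one chromosome and ts + on the other — the recessive alleles are on opposite chromosomes (trans / repulsion).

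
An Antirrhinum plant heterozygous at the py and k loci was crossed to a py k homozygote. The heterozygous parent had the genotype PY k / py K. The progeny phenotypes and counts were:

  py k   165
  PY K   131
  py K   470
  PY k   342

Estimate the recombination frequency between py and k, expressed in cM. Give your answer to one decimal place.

The recombinant classes are PY K and py k: 131 + 165 = 296.
Recombination frequency = 296/1108 = 0.2671 ≈ 26.7%, i.e. 26.7 cM.

26.7 cM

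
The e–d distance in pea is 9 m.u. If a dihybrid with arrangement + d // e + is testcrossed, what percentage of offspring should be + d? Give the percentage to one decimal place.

45.5%

A map distance of 9 m.u. corresponds to a recombination frequency of 0.090.
The F1 is + d / e +, so + d is a parental gamete class with expected frequency (1 − r)/2 = 0.910/2 = 0.4550.
That is 0.4550 = 45.5% of the progeny.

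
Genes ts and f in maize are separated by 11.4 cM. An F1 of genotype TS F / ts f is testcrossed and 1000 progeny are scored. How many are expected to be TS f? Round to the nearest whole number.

A map distance of 11.4 cM corresponds to a recombination frequency of 0.114.
The F1 is TS F / ts f, so TS f is a recombinant gamete class with expected frequency r/2 = 0.114/2 = 0.0570.
Expected number = 0.0570 × 1000 = 57.00 ≈ 57.

57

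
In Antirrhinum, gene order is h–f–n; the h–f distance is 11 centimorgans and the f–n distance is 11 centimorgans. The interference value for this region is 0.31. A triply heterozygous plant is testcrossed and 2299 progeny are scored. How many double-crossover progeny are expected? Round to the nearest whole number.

19

Map distances give recombination frequencies of 0.110 and 0.110 for the two intervals.
With interference 0.31 (so coincidence = 0.69), expected double-crossover frequency = 0.110 × 0.110 × 0.69 = 0.00835.
Expected number = 0.00835 × 2299 = 19.19 ≈ 19.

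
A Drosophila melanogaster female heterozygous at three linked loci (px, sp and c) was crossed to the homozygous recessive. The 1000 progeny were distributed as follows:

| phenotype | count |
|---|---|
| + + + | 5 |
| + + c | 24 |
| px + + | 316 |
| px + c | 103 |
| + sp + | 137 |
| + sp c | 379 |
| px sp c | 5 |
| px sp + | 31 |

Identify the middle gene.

px

The two most frequent reciprocal classes, px + + and + sp c, are the parental types, so the F1 was px + + / + sp c.
The two rarest classes, + + + and px sp c, are the double crossovers. Comparing them with the parentals, only the px allele has switched, so px is the middle locus and the order is c – px – sp.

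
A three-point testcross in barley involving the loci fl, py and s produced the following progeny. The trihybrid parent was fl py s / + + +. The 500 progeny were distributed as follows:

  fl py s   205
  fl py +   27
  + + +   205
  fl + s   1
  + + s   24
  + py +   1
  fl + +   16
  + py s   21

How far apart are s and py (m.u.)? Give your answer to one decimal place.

The two rarest classes, fl + s and + py +, are the double crossovers. Comparing them with the parentals, only the py allele has switched, so py is the middle locus and the order is fl – py – s.
Crossovers in the py–s interval produce the single-crossover classes fl py + and + + s (27 + 24 = 51) plus the double crossovers (2).
RF(py–s) = (51 + 2) / 500 = 53/500 = 0.1060 → 10.6 m.u.

10.6 m.u.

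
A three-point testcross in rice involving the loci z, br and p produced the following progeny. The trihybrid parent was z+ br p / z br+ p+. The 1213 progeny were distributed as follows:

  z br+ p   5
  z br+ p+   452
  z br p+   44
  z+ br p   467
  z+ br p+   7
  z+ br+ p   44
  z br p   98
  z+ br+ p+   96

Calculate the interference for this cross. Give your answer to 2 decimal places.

0.29

The two rarest classes, z+ br p+ and z br+ p, are the double crossovers. Comparing them with the parentals, only the p allele has switched, so p is the middle locus and the order is z – p – br.
z–p: (194 + 12)/1213 = 0.1698; p–br: (88 + 12)/1213 = 0.0824.
Expected DCO frequency = 0.1698 × 0.0824 ≈ 0.01399; observed = 12/1213 ≈ 0.00989.
Coefficient of coincidence = 0.00989/0.01399 ≈ 0.71; interference = 1 − 0.71 = 0.29.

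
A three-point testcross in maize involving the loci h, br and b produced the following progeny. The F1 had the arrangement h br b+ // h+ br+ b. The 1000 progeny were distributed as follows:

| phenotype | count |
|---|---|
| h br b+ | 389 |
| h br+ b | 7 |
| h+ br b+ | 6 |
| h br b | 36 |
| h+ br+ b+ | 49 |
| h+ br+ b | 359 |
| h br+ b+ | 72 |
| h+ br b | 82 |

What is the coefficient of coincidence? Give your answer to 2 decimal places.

The two rarest classes, h+ br b+ and h br+ b, are the double crossovers. Comparing them with the parentals, only the h allele has switched, so h is the middle locus and the order is b – h – br.
b–h: (85 + 13)/1000 = 0.0980; h–br: (154 + 13)/1000 = 0.1670.
Expected DCO frequency = 0.0980 × 0.1670 ≈ 0.01637; observed = 13/1000 ≈ 0.01300.
Coefficient of coincidence = 0.01300/0.01637 ≈ 0.79.

0.79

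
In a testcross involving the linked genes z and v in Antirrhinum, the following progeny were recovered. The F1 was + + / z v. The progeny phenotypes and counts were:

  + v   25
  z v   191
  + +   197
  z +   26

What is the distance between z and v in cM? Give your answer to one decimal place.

11.6 cM

The recombinant classes are + v and z +: 25 + 26 = 51.
Recombination frequency = 51/439 = 0.1162 ≈ 11.6%, i.e. 11.6 cM.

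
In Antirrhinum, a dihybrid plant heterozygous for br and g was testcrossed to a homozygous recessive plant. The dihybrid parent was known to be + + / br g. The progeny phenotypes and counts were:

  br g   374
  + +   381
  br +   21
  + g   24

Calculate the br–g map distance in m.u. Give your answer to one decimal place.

5.6 m.u.

The recombinant classes are + g and br +: 24 + 21 = 45.
Recombination frequency = 45/800 = 0.0563 ≈ 5.6%, i.e. 5.6 m.u.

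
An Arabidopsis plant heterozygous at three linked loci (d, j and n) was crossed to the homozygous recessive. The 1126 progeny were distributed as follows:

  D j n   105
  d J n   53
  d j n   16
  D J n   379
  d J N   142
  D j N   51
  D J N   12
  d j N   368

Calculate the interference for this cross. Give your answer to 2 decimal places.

0.13

The two most frequent reciprocal classes, d j N and D J n, are the parental types, so the F1 was d j N / D J n.
The two rarest classes, d j n and D J N, are the double crossovers. Comparing them with the parentals, only the n allele has switched, so n is the middle locus and the order is j – n – d.
j–n: (247 + 28)/1126 = 0.2442; n–d: (104 + 28)/1126 = 0.1172.
Expected DCO frequency = 0.2442 × 0.1172 ≈ 0.02862; observed = 28/1126 ≈ 0.02487.
Coefficient of coincidence = 0.02487/0.02862 ≈ 0.87; interference = 1 − 0.87 = 0.13.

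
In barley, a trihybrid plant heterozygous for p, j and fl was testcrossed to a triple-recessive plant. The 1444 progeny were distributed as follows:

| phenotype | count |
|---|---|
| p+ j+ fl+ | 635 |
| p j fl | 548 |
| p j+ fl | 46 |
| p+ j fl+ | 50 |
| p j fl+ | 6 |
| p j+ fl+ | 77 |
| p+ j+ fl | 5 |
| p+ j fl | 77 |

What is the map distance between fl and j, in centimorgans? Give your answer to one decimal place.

7.4 centimorgans

The two most frequent reciprocal classes, p+ j+ fl+ and p j fl, are the parental types, so the F1 was p+ j+ fl+ / p j fl.
The two rarest classes, p+ j+ fl and p j fl+, are the double crossovers. Comparing them with the parentals, only the fl allele has switched, so fl is the middle locus and the order is j – fl – p.
Crossovers in the j–fl interval produce the single-crossover classes p+ j fl+ and p j+ fl (50 + 46 = 96) plus the double crossovers (11).
RF(j–fl) = (96 + 11) / 1444 = 107/1444 = 0.0741 → 7.4 centimorgans.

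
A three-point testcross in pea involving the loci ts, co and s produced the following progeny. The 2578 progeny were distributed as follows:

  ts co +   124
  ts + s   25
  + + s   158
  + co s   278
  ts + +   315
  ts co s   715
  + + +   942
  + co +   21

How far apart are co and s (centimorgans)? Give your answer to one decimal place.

The two most frequent reciprocal classes, + + + and ts co s, are the parental types, so the F1 was + + + / ts co s.
The two rarest classes, + co + and ts + s, are the double crossovers. Comparing them with the parentals, only the co allele has switched, so co is the middle locus and the order is s – co – ts.
Crossovers in the s–co interval produce the single-crossover classes + + s and ts co + (158 + 124 = 282) plus the double crossovers (46).
RF(s–co) = (282 + 46) / 2578 = 328/2578 = 0.1272 → 12.7 centimorgans.

12.7 centimorgans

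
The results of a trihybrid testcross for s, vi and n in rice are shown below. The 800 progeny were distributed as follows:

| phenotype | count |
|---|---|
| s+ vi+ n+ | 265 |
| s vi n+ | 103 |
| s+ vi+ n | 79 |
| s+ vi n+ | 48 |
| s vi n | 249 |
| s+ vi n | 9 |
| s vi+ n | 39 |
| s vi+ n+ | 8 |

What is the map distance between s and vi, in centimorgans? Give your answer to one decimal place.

13.0 centimorgans

The two most frequent reciprocal classes, s+ vi+ n+ and s vi n, are the parental types, so the F1 was s+ vi+ n+ / s vi n.
The two rarest classes, s vi+ n+ and s+ vi n, are the double crossovers. Comparing them with the parentals, only the s allele has switched, so s is the middle locus and the order is vi – s – n.
Crossovers in the vi–s interval produce the single-crossover classes s+ vi n+ and s vi+ n (48 + 39 = 87) plus the double crossovers (17).
RF(vi–s) = (87 + 17) / 800 = 104/800 = 0.1300 → 13.0 centimorgans.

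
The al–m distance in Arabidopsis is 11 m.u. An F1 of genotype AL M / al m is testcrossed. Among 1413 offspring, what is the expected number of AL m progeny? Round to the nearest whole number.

78

A map distance of 11 m.u. corresponds to a recombination frequency of 0.110.
The F1 is AL M / al m, so AL m is a recombinant gamete class with expected frequency r/2 = 0.110/2 = 0.0550.
Expected number = 0.0550 × 1413 = 77.72 ≈ 78.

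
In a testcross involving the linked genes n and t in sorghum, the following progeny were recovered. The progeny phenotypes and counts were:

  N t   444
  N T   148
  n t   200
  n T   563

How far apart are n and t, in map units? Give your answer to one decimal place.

The two most frequent classes, N t (444) and n T (563), are the parental types, so the F1 was N t / n T.
The recombinant classes are N T and n t: 148 + 200 = 348.
Recombination frequency = 348/1355 = 0.2568 ≈ 25.7%, i.e. 25.7 map units.

25.7 map units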